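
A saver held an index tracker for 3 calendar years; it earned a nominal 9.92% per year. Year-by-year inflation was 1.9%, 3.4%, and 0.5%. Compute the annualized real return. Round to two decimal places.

7.84%

Cumulative inflation factor: 1.019 × 1.034 × 1.005 ≈ 1.05891.
Nominal growth factor: 1.32810. Real growth factor = 1.32810 / 1.05891 ≈ 1.25421.
Annualized: 1.25421^(1/3) − 1 ≈ 0.07842.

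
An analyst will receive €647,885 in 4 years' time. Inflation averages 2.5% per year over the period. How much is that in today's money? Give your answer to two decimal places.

€586,951.83

Price-level factor over 4 years: (1 + 2.5%)^4 ≈ 1.1038128906.
Purchasing power today: €647,885 divided by that factor.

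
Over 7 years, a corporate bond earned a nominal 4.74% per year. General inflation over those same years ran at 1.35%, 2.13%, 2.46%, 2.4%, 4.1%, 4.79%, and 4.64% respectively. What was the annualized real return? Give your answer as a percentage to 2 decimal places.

Cumulative inflation factor: 1.0135 × 1.0213 × 1.0246 × 1.024 × 1.041 × 1.0479 × 1.0464 ≈ 1.23965.
Nominal growth factor: 1.38289. Real growth factor = 1.38289 / 1.23965 ≈ 1.11555.
Annualized: 1.11555^(1/7) − 1 ≈ 0.01574.

1.57%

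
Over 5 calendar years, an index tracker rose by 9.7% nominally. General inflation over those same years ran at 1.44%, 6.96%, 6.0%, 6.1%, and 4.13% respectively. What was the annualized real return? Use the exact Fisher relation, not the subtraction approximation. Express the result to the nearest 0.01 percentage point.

-2.90%

Cumulative inflation factor: 1.0144 × 1.0696 × 1.060 × 1.061 × 1.0413 ≈ 1.27066.
Nominal growth factor: 1.09700. Real growth factor = 1.09700 / 1.27066 ≈ 0.86333.
Annualized: 0.86333^(1/5) − 1 ≈ -0.02896.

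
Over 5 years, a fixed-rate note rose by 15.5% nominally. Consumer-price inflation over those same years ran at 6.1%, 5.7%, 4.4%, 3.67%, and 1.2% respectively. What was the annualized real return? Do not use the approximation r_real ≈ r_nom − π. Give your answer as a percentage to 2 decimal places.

-1.22%

Cumulative inflation factor: 1.061 × 1.057 × 1.044 × 1.0367 × 1.012 ≈ 1.22836.
Nominal growth factor: 1.15500. Real growth factor = 1.15500 / 1.22836 ≈ 0.94028.
Annualized: 0.94028^(1/5) − 1 ≈ -0.01224.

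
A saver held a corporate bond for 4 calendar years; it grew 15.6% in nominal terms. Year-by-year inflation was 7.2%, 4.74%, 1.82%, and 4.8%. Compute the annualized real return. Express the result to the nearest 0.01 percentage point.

-0.89%

Cumulative inflation factor: 1.072 × 1.0474 × 1.0182 × 1.048 ≈ 1.19812.
Nominal growth factor: 1.15600. Real growth factor = 1.15600 / 1.19812 ≈ 0.96484.
Annualized: 0.96484^(1/4) − 1 ≈ -0.00891.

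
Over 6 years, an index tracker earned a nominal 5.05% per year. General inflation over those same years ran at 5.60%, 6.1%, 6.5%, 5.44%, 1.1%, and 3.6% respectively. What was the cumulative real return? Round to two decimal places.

1.98%

Cumulative inflation factor: 1.0560 × 1.061 × 1.065 × 1.0544 × 1.011 × 1.036 ≈ 1.31779.
Nominal growth factor: 1.34393. Real growth factor = 1.34393 / 1.31779 ≈ 1.01984.
Total real return ≈ 1.9838%.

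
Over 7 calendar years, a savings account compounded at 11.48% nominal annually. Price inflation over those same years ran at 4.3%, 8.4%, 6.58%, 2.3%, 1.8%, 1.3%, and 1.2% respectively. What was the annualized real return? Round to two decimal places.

Cumulative inflation factor: 1.043 × 1.084 × 1.0658 × 1.023 × 1.018 × 1.013 × 1.012 ≈ 1.28648.
Nominal growth factor: 2.13983. Real growth factor = 2.13983 / 1.28648 ≈ 1.66332.
Annualized: 1.66332^(1/7) − 1 ≈ 0.07539.

7.54%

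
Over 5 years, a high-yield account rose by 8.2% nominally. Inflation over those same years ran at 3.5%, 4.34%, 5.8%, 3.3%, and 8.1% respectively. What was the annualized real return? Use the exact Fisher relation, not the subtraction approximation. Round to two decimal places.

Cumulative inflation factor: 1.035 × 1.0434 × 1.058 × 1.033 × 1.081 ≈ 1.27586.
Nominal growth factor: 1.08200. Real growth factor = 1.08200 / 1.27586 ≈ 0.84806.
Annualized: 0.84806^(1/5) − 1 ≈ -0.03242.

-3.24%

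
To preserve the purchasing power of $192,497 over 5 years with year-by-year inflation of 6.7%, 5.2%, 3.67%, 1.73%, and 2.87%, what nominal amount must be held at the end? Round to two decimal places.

$234,420.19

Cumulative price-level factor: 1.067 × 1.052 × 1.0367 × 1.0173 × 1.0287 ≈ 1.2177861826.
The nominal amount required is $192,497 scaled up by that factor.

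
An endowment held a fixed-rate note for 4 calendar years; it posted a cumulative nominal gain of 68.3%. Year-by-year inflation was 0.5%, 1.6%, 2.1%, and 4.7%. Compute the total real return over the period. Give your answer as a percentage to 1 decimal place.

54.2%

Cumulative inflation factor: 1.005 × 1.016 × 1.021 × 1.047 ≈ 1.09152.
Nominal growth factor: 1.68300. Real growth factor = 1.68300 / 1.09152 ≈ 1.54188.
Total real return ≈ 54.1885%.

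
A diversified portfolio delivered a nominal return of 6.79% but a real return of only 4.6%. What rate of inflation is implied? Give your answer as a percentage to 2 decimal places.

From (1+r_nom) = (1+r_real)(1+π), we get 1+π = (1 + 6.79%)/(1 + 4.6%) = 1.0679/1.046 ≈ 1.02094.
So π ≈ 2.0937%.

2.09%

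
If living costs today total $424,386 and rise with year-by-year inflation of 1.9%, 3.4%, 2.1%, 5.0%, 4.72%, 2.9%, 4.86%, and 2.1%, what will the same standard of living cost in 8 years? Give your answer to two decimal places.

Cumulative price-level factor: 1.019 × 1.034 × 1.021 × 1.050 × 1.0472 × 1.029 × 1.0486 × 1.021 ≈ 1.3031378756.
The nominal amount required is $424,386 scaled up by that factor.

$553,033.47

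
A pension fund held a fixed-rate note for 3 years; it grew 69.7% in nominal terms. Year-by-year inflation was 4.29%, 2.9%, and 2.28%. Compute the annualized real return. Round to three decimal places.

15.632%

Cumulative inflation factor: 1.0429 × 1.029 × 1.0228 ≈ 1.09761.
Nominal growth factor: 1.69700. Real growth factor = 1.69700 / 1.09761 ≈ 1.54608.
Annualized: 1.54608^(1/3) − 1 ≈ 0.15632.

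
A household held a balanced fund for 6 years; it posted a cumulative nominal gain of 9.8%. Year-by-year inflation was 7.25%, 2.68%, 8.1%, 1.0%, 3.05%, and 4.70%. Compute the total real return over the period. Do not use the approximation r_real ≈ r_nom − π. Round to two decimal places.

-15.36%

Cumulative inflation factor: 1.0725 × 1.0268 × 1.081 × 1.010 × 1.0305 × 1.0470 ≈ 1.29725.
Nominal growth factor: 1.09800. Real growth factor = 1.09800 / 1.29725 ≈ 0.84640.
Total real return ≈ -15.3597%.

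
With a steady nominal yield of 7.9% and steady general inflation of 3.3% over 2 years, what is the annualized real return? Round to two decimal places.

4.45%

With constant rates the annual real return is the same each year: (1+7.9%)/(1+3.3%) − 1 = 0.04453.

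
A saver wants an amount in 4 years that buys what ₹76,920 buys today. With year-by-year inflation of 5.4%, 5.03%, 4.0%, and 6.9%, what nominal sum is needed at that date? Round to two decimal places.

₹94,668.24

Cumulative price-level factor: 1.054 × 1.0503 × 1.040 × 1.069 ≈ 1.2307363305.
The nominal amount required is ₹76,920 scaled up by that factor.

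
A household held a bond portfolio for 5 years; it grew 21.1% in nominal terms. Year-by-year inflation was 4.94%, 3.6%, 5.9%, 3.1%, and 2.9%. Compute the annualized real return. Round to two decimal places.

Cumulative inflation factor: 1.0494 × 1.036 × 1.059 × 1.031 × 1.029 ≈ 1.22144.
Nominal growth factor: 1.21100. Real growth factor = 1.21100 / 1.22144 ≈ 0.99146.
Annualized: 0.99146^(1/5) − 1 ≈ -0.00171.

-0.17%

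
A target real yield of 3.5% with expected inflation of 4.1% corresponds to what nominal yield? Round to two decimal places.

By the Fisher equation, 1 + r_nom = (1 + 3.5%)(1 + 4.1%) = 1.035 × 1.041 = 1.077435.
So r_nom = 7.7435%.

7.74%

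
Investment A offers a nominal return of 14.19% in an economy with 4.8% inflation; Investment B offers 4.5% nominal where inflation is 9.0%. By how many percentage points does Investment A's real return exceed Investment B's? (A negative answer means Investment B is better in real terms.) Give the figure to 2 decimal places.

Investment A real return: 1.1419/1.048 − 1 = 8.960%.
Investment B real return: 1.045/1.090 − 1 = -4.128%.
Difference: 8.960 − (-4.128) = 13.088 pp.

13.09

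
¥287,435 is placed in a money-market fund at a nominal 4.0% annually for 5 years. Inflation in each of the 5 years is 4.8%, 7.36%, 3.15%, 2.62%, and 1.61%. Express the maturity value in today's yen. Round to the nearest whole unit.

Nominal value at maturity: ¥287,435 × (1 + 4.0%)^5 ≈ ¥349,709.
Price-level factor over 5 years: 1.048 × 1.0736 × 1.0315 × 1.0262 × 1.0161 ≈ 1.2101563374.
The maturity value deflated by that factor is the answer in today's purchasing power.

¥288,978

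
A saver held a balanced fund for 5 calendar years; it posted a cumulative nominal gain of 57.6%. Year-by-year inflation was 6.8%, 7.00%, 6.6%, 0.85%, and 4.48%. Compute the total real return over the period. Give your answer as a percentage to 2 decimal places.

22.78%

Cumulative inflation factor: 1.068 × 1.0700 × 1.066 × 1.0085 × 1.0448 ≈ 1.28358.
Nominal growth factor: 1.57600. Real growth factor = 1.57600 / 1.28358 ≈ 1.22782.
Total real return ≈ 22.7821%.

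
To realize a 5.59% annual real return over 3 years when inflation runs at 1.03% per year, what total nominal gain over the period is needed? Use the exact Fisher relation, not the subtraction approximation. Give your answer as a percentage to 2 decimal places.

21.40%

Required annual nominal rate: (1+5.59%)(1+1.03%) − 1 = 6.677577%.
Cumulative over 3 years: (1 + 0.06677577)^3 − 1 ≈ 0.21400.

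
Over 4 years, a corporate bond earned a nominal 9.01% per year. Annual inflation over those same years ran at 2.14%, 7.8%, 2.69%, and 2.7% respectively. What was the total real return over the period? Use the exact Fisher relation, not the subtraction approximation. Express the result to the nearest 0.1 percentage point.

Cumulative inflation factor: 1.0214 × 1.078 × 1.0269 × 1.027 ≈ 1.16122.
Nominal growth factor: 1.41210. Real growth factor = 1.41210 / 1.16122 ≈ 1.21605.
Total real return ≈ 21.6052%.

21.6%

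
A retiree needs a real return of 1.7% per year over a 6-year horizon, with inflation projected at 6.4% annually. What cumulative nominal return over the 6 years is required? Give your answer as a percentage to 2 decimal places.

60.54%

Required annual nominal rate: (1+1.7%)(1+6.4%) − 1 = 8.2088%.
Cumulative over 6 years: (1 + 0.082088)^6 − 1 ≈ 0.60537.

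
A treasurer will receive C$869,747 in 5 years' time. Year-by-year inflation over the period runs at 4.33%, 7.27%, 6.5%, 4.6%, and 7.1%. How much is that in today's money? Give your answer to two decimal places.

Price-level factor over 5 years: 1.0433 × 1.0727 × 1.065 × 1.046 × 1.071 ≈ 1.3352366705.
Purchasing power today: C$869,747 divided by that factor.

C$651,380.40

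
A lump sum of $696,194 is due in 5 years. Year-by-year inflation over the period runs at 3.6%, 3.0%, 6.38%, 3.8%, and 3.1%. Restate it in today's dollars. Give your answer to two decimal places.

Price-level factor over 5 years: 1.036 × 1.030 × 1.0638 × 1.038 × 1.031 ≈ 1.2148229417.
Purchasing power today: $696,194 divided by that factor.

$573,082.69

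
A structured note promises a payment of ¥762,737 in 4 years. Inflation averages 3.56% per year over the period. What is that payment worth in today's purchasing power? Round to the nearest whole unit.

¥663,142

Price-level factor over 4 years: (1 + 3.56%)^4 ≈ 1.1501862383.
Purchasing power today: ¥762,737 divided by that factor.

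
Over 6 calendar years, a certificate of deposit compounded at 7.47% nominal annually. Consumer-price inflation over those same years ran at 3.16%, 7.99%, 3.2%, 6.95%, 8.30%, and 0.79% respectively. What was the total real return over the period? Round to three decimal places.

14.795%

Cumulative inflation factor: 1.0316 × 1.0799 × 1.032 × 1.0695 × 1.0830 × 1.0079 ≈ 1.34215.
Nominal growth factor: 1.54072. Real growth factor = 1.54072 / 1.34215 ≈ 1.14795.
Total real return ≈ 14.7948%.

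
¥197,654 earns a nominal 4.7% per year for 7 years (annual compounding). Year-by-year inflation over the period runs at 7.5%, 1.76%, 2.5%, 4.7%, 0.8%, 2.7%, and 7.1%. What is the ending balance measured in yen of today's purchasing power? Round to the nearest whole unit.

¥209,438

Nominal value at maturity: ¥197,654 × (1 + 4.7%)^7 ≈ ¥272,604.
Price-level factor over 7 years: 1.075 × 1.0176 × 1.025 × 1.047 × 1.008 × 1.027 × 1.071 ≈ 1.3015970516.
The maturity value deflated by that factor is the answer in today's purchasing power.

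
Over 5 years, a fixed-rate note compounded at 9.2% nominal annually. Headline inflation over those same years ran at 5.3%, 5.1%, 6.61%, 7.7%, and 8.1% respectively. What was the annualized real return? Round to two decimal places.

2.48%

Cumulative inflation factor: 1.053 × 1.051 × 1.0661 × 1.077 × 1.081 ≈ 1.37363.
Nominal growth factor: 1.55279. Real growth factor = 1.55279 / 1.37363 ≈ 1.13043.
Annualized: 1.13043^(1/5) − 1 ≈ 0.02482.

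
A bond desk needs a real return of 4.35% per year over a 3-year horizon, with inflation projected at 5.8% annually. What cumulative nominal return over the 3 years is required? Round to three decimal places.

Required annual nominal rate: (1+4.35%)(1+5.8%) − 1 = 10.4023%.
Cumulative over 3 years: (1 + 0.104023)^3 − 1 ≈ 0.34566.

34.566%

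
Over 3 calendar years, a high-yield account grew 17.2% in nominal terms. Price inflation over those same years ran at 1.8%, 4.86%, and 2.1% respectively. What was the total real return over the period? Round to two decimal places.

Cumulative inflation factor: 1.018 × 1.0486 × 1.021 ≈ 1.08989.
Nominal growth factor: 1.17200. Real growth factor = 1.17200 / 1.08989 ≈ 1.07534.
Total real return ≈ 7.5336%.

7.53%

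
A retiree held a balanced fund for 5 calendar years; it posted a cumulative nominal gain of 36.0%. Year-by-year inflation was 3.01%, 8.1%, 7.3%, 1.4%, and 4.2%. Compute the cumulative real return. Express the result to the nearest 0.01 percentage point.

Cumulative inflation factor: 1.0301 × 1.081 × 1.073 × 1.014 × 1.042 ≈ 1.26244.
Nominal growth factor: 1.36000. Real growth factor = 1.36000 / 1.26244 ≈ 1.07728.
Total real return ≈ 7.7280%.

7.73%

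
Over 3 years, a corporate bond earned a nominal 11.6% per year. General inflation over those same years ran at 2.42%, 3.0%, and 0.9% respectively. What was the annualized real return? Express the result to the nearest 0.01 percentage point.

Cumulative inflation factor: 1.0242 × 1.030 × 1.009 ≈ 1.06442.
Nominal growth factor: 1.38993. Real growth factor = 1.38993 / 1.06442 ≈ 1.30581.
Annualized: 1.30581^(1/3) − 1 ≈ 0.09302.

9.30%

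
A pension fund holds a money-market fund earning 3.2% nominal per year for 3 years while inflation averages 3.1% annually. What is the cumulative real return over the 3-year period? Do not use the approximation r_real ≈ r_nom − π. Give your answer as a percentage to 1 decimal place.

The annual real rate is (1+3.2%)/(1+3.1%) − 1 = 0.0970%.
Compounded over 3 years: (1 + 0.000970)^3 − 1 ≈ 0.00291.

0.3%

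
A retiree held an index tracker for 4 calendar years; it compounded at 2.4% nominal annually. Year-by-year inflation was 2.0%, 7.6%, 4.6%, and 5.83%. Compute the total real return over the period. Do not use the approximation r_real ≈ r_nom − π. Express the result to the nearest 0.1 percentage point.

-9.5%

Cumulative inflation factor: 1.020 × 1.076 × 1.046 × 1.0583 ≈ 1.21493.
Nominal growth factor: 1.09951. Real growth factor = 1.09951 / 1.21493 ≈ 0.90500.
Total real return ≈ -9.5003%.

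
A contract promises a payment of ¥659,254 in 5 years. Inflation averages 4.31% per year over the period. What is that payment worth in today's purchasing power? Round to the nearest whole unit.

¥533,855

Price-level factor over 5 years: (1 + 4.31%)^5 ≈ 1.2348941322.
Purchasing power today: ¥659,254 divided by that factor.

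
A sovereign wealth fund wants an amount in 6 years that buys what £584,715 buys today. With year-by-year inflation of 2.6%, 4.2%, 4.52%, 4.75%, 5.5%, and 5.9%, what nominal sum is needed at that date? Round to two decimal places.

£764,647.31

Cumulative price-level factor: 1.026 × 1.042 × 1.0452 × 1.0475 × 1.055 × 1.059 ≈ 1.3077265233.
The nominal amount required is £584,715 scaled up by that factor.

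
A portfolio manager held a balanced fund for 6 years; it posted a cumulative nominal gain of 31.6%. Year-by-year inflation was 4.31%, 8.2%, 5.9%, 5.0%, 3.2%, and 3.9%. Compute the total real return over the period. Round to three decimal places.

Cumulative inflation factor: 1.0431 × 1.082 × 1.059 × 1.050 × 1.032 × 1.039 ≈ 1.34565.
Nominal growth factor: 1.31600. Real growth factor = 1.31600 / 1.34565 ≈ 0.97796.
Total real return ≈ -2.2038%.

-2.204%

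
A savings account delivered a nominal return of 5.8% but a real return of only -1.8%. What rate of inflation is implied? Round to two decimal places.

7.74%

From (1+r_nom) = (1+r_real)(1+π), we get 1+π = (1 + 5.8%)/(1 − 1.8%) = 1.058/0.982 ≈ 1.07739.
So π ≈ 7.7393%.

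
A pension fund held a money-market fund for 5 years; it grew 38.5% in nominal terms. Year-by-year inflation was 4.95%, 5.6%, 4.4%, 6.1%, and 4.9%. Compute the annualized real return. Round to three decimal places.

1.466%

Cumulative inflation factor: 1.0495 × 1.056 × 1.044 × 1.061 × 1.049 ≈ 1.28777.
Nominal growth factor: 1.38500. Real growth factor = 1.38500 / 1.28777 ≈ 1.07550.
Annualized: 1.07550^(1/5) − 1 ≈ 0.01466.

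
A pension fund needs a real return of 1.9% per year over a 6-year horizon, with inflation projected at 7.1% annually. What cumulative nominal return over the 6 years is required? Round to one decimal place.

Required annual nominal rate: (1+1.9%)(1+7.1%) − 1 = 9.1349%.
Cumulative over 6 years: (1 + 0.091349)^6 − 1 ≈ 0.68959.

69.0%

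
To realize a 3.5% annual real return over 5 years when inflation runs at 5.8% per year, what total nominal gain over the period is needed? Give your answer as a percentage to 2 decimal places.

Required annual nominal rate: (1+3.5%)(1+5.8%) − 1 = 9.503%.
Cumulative over 5 years: (1 + 0.09503)^5 − 1 ≈ 0.57445.

57.45%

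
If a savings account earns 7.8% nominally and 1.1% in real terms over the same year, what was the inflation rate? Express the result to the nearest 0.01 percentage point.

6.63%

From (1+r_nom) = (1+r_real)(1+π), we get 1+π = (1 + 7.8%)/(1 + 1.1%) = 1.078/1.011 ≈ 1.06627.
So π ≈ 6.6271%.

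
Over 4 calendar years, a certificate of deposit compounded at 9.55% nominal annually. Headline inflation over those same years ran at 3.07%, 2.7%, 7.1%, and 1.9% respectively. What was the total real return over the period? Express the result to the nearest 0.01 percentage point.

24.68%

Cumulative inflation factor: 1.0307 × 1.027 × 1.071 × 1.019 ≈ 1.15522.
Nominal growth factor: 1.44029. Real growth factor = 1.44029 / 1.15522 ≈ 1.24676.
Total real return ≈ 24.6761%.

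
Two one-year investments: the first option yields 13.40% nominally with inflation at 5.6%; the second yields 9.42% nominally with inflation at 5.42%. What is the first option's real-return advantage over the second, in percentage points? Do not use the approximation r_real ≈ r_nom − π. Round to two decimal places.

The first option real return: 1.1340/1.056 − 1 = 7.386%.
The second real return: 1.0942/1.0542 − 1 = 3.794%.
Difference: 7.386 − 3.794 = 3.592 pp.

3.59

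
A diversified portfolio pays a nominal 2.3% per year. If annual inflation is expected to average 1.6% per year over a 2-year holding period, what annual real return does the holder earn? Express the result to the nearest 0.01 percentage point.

With constant rates the annual real return is the same each year: (1+2.3%)/(1+1.6%) − 1 = 0.00689.

0.69%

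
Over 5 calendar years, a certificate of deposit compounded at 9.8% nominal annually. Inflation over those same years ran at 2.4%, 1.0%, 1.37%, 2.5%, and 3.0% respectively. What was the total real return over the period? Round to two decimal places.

Cumulative inflation factor: 1.024 × 1.010 × 1.0137 × 1.025 × 1.030 ≈ 1.10686.
Nominal growth factor: 1.59592. Real growth factor = 1.59592 / 1.10686 ≈ 1.44185.
Total real return ≈ 44.1849%.

44.18%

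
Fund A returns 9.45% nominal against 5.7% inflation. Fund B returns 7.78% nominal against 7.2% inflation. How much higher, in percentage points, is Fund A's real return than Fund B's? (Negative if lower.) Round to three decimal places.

3.007

Fund A real return: 1.0945/1.057 − 1 = 3.5478%.
Fund B real return: 1.0778/1.072 − 1 = 0.5410%.
Difference: 3.5478 − 0.5410 = 3.0068 pp.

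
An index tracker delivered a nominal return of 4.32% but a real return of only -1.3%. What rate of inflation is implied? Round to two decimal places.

5.69%

From (1+r_nom) = (1+r_real)(1+π), we get 1+π = (1 + 4.32%)/(1 − 1.3%) = 1.0432/0.987 ≈ 1.05694.
So π ≈ 5.6940%.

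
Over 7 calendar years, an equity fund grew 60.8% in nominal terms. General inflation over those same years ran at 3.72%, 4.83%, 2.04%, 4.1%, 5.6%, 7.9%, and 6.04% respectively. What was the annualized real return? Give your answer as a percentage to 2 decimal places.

Cumulative inflation factor: 1.0372 × 1.0483 × 1.0204 × 1.041 × 1.056 × 1.079 × 1.0604 ≈ 1.39548.
Nominal growth factor: 1.60800. Real growth factor = 1.60800 / 1.39548 ≈ 1.15229.
Annualized: 1.15229^(1/7) − 1 ≈ 0.02046.

2.05%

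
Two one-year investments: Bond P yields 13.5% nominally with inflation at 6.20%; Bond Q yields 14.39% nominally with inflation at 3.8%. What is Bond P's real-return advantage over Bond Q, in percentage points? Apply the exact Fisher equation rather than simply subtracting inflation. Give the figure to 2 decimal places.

Bond P real return: 1.135/1.0620 − 1 = 6.874%.
Bond Q real return: 1.1439/1.038 − 1 = 10.202%.
Difference: 6.874 − 10.202 = -3.328 pp.

-3.33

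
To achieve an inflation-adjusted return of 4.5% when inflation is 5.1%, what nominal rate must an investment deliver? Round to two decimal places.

By the Fisher equation, 1 + r_nom = (1 + 4.5%)(1 + 5.1%) = 1.045 × 1.051 = 1.098295.
So r_nom = 9.8295%.

9.83%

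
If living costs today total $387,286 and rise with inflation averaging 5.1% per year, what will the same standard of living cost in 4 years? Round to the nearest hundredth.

$472,544.44

Cumulative price-level factor: (1+5.1%)^4 ≈ 1.2201433692.
Multiplying $387,286 by the price-level factor gives the future nominal sum.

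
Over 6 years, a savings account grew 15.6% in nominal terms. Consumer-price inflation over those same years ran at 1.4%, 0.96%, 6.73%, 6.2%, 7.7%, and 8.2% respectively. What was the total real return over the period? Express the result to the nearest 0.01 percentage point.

Cumulative inflation factor: 1.014 × 1.0096 × 1.0673 × 1.062 × 1.077 × 1.082 ≈ 1.35220.
Nominal growth factor: 1.15600. Real growth factor = 1.15600 / 1.35220 ≈ 0.85490.
Total real return ≈ -14.5098%.

-14.51%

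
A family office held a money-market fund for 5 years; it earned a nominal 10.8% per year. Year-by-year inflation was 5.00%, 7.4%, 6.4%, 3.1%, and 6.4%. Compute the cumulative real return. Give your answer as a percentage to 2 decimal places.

Cumulative inflation factor: 1.0500 × 1.074 × 1.064 × 1.031 × 1.064 ≈ 1.31624.
Nominal growth factor: 1.66993. Real growth factor = 1.66993 / 1.31624 ≈ 1.26871.
Total real return ≈ 26.8713%.

26.87%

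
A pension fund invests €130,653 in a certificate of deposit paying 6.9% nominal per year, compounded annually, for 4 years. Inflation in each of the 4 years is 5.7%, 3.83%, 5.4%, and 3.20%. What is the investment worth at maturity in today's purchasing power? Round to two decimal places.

€142,926.27

Nominal value at maturity: €130,653 × (1 + 6.9%)^4 ≈ €170,620.11.
Price-level factor over 4 years: 1.057 × 1.0383 × 1.054 × 1.0320 ≈ 1.1937630974.
The maturity value deflated by that factor is the answer in today's purchasing power.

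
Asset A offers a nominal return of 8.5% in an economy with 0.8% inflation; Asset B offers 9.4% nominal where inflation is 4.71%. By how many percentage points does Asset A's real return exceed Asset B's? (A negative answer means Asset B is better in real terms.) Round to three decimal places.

Asset A real return: 1.085/1.008 − 1 = 7.6389%.
Asset B real return: 1.094/1.0471 − 1 = 4.4790%.
Difference: 7.6389 − 4.4790 = 3.1599 pp.

3.160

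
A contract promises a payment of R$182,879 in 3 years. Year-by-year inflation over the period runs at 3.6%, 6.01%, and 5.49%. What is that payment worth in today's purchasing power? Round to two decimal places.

Price-level factor over 3 years: 1.036 × 1.0601 × 1.0549 ≈ 1.1585582716.
Purchasing power today: R$182,879 divided by that factor.

R$157,850.50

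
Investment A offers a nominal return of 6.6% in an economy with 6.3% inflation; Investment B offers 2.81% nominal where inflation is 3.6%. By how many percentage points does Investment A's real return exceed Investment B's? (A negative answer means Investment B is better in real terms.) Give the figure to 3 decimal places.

1.045

Investment A real return: 1.066/1.063 − 1 = 0.2822%.
Investment B real return: 1.0281/1.036 − 1 = -0.7625%.
Difference: 0.2822 − (-0.7625) = 1.0447 pp.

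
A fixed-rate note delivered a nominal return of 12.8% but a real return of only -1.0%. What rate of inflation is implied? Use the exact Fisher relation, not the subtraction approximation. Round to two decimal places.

13.94%

From (1+r_nom) = (1+r_real)(1+π), we get 1+π = (1 + 12.8%)/(1 − 1.0%) = 1.128/0.990 ≈ 1.13939.
So π ≈ 13.9394%.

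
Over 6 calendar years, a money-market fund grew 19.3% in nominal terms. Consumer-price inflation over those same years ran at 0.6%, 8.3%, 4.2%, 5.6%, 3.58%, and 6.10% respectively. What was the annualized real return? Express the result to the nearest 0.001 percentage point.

-1.641%

Cumulative inflation factor: 1.006 × 1.083 × 1.042 × 1.056 × 1.0358 × 1.0610 ≈ 1.31750.
Nominal growth factor: 1.19300. Real growth factor = 1.19300 / 1.31750 ≈ 0.90551.
Annualized: 0.90551^(1/6) − 1 ≈ -0.01641.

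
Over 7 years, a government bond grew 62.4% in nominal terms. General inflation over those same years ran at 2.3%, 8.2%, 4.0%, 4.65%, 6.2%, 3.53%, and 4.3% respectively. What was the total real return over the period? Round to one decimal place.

17.6%

Cumulative inflation factor: 1.023 × 1.082 × 1.040 × 1.0465 × 1.062 × 1.0353 × 1.043 ≈ 1.38150.
Nominal growth factor: 1.62400. Real growth factor = 1.62400 / 1.38150 ≈ 1.17553.
Total real return ≈ 17.5535%.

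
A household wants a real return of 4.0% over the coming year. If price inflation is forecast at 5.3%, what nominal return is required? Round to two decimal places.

9.51%

By the Fisher equation, 1 + r_nom = (1 + 4.0%)(1 + 5.3%) = 1.040 × 1.053 = 1.09512.
So r_nom = 9.512%.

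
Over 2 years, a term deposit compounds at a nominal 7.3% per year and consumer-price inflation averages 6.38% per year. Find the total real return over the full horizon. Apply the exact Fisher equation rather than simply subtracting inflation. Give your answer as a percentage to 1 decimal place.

The annual real rate is (1+7.3%)/(1+6.38%) − 1 = 0.8648%.
Compounded over 2 years: (1 + 0.008648)^2 − 1 ≈ 0.01737.

1.7%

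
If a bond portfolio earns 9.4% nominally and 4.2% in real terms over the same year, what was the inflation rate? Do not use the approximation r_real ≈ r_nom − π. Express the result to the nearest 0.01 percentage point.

From (1+r_nom) = (1+r_real)(1+π), we get 1+π = (1 + 9.4%)/(1 + 4.2%) = 1.094/1.042 ≈ 1.04990.
So π ≈ 4.9904%.

4.99%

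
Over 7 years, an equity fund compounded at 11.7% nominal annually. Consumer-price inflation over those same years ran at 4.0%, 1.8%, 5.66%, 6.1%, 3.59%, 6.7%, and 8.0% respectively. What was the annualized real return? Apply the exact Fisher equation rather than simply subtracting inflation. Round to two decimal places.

6.28%

Cumulative inflation factor: 1.040 × 1.018 × 1.0566 × 1.061 × 1.0359 × 1.067 × 1.080 ≈ 1.41681.
Nominal growth factor: 2.16956. Real growth factor = 2.16956 / 1.41681 ≈ 1.53130.
Annualized: 1.53130^(1/7) − 1 ≈ 0.06276.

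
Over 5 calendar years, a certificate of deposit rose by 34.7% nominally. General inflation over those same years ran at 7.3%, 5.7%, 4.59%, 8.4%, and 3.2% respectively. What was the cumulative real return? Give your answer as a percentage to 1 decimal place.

Cumulative inflation factor: 1.073 × 1.057 × 1.0459 × 1.084 × 1.032 ≈ 1.32701.
Nominal growth factor: 1.34700. Real growth factor = 1.34700 / 1.32701 ≈ 1.01506.
Total real return ≈ 1.5065%.

1.5%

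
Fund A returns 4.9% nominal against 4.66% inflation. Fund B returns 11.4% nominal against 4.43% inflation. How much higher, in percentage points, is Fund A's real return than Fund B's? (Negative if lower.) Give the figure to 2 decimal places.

Fund A real return: 1.049/1.0466 − 1 = 0.229%.
Fund B real return: 1.114/1.0443 − 1 = 6.674%.
Difference: 0.229 − 6.674 = -6.445 pp.

-6.45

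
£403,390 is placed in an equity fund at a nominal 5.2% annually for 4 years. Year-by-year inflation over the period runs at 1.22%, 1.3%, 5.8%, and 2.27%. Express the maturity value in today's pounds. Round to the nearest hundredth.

Nominal value at maturity: £403,390 × (1 + 5.2%)^4 ≈ £494,069.55.
Price-level factor over 4 years: 1.0122 × 1.013 × 1.058 × 1.0227 ≈ 1.1094550262.
The maturity value deflated by that factor is the answer in today's purchasing power.

£445,326.34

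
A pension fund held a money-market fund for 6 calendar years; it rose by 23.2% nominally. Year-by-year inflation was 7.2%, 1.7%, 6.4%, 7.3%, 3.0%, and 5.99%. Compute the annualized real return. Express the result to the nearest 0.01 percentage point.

Cumulative inflation factor: 1.072 × 1.017 × 1.064 × 1.073 × 1.030 × 1.0599 ≈ 1.35881.
Nominal growth factor: 1.23200. Real growth factor = 1.23200 / 1.35881 ≈ 0.90667.
Annualized: 0.90667^(1/6) − 1 ≈ -0.01620.

-1.62%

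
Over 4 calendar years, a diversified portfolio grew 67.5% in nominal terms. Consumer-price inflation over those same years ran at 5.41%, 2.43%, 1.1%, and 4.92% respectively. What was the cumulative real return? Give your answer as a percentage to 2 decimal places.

Cumulative inflation factor: 1.0541 × 1.0243 × 1.011 × 1.0492 ≈ 1.14530.
Nominal growth factor: 1.67500. Real growth factor = 1.67500 / 1.14530 ≈ 1.46250.
Total real return ≈ 46.2502%.

46.25%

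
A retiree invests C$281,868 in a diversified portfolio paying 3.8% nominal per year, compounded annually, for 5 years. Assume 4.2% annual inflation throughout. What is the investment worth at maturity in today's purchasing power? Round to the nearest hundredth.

Nominal value at maturity: C$281,868 × (1 + 3.8%)^5 ≈ C$339,650.72.
Price-level factor over 5 years: (1 + 4.2%)^5 ≈ 1.2283965692.
The maturity value deflated by that factor is the answer in today's purchasing power.

C$276,499.24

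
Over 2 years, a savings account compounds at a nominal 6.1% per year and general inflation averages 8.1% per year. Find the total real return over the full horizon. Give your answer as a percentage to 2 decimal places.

The annual real rate is (1+6.1%)/(1+8.1%) − 1 = -1.8501%.
Compounded over 2 years: (1 + -0.018501)^2 − 1 ≈ -0.03666.

-3.67%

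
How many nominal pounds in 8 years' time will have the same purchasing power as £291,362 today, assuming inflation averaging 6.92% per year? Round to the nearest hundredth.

£497,627.66

Cumulative price-level factor: (1+6.92%)^8 ≈ 1.7079360313.
Multiplying £291,362 by the price-level factor gives the future nominal sum.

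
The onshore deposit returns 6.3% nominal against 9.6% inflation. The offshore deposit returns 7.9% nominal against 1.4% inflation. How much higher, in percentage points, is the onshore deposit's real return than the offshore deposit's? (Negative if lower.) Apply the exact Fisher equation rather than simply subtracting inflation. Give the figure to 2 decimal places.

-9.42

The onshore deposit real return: 1.063/1.096 − 1 = -3.011%.
The offshore deposit real return: 1.079/1.014 − 1 = 6.410%.
Difference: -3.011 − 6.410 = -9.421 pp.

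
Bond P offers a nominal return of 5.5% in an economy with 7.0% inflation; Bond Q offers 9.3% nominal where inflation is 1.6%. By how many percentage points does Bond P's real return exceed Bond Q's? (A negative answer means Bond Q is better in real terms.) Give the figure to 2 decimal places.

Bond P real return: 1.055/1.070 − 1 = -1.402%.
Bond Q real return: 1.093/1.016 − 1 = 7.579%.
Difference: -1.402 − 7.579 = -8.981 pp.

-8.98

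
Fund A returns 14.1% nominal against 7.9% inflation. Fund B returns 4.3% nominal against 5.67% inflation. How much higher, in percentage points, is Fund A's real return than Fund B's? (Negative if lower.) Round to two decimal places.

7.04

Fund A real return: 1.141/1.079 − 1 = 5.746%.
Fund B real return: 1.043/1.0567 − 1 = -1.296%.
Difference: 5.746 − (-1.296) = 7.042 pp.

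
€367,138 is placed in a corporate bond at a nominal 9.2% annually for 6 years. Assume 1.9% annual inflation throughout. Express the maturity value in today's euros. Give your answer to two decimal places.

Nominal value at maturity: €367,138 × (1 + 9.2%)^6 ≈ €622,537.00.
Price-level factor over 6 years: (1 + 1.9%)^6 ≈ 1.1195541497.
The maturity value deflated by that factor is the answer in today's purchasing power.

€556,057.96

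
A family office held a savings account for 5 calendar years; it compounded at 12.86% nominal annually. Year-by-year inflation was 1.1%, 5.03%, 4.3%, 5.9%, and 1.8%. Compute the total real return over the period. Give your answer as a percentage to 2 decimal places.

53.36%

Cumulative inflation factor: 1.011 × 1.0503 × 1.043 × 1.059 × 1.018 ≈ 1.19397.
Nominal growth factor: 1.83105. Real growth factor = 1.83105 / 1.19397 ≈ 1.53358.
Total real return ≈ 53.3584%.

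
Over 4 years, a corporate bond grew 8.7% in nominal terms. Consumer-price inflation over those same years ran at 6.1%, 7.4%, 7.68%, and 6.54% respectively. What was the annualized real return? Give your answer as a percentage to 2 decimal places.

-4.51%

Cumulative inflation factor: 1.061 × 1.074 × 1.0768 × 1.0654 ≈ 1.30728.
Nominal growth factor: 1.08700. Real growth factor = 1.08700 / 1.30728 ≈ 0.83150.
Annualized: 0.83150^(1/4) − 1 ≈ -0.04508.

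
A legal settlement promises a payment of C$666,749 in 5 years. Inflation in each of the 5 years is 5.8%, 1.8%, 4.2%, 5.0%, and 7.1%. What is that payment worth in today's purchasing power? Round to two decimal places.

C$528,302.22

Price-level factor over 5 years: 1.058 × 1.018 × 1.042 × 1.050 × 1.071 ≈ 1.2620598031.
Purchasing power today: C$666,749 divided by that factor.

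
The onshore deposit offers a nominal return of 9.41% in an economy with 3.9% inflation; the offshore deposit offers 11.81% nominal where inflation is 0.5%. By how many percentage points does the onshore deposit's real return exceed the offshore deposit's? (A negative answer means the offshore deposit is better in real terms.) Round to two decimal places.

The onshore deposit real return: 1.0941/1.039 − 1 = 5.303%.
The offshore deposit real return: 1.1181/1.005 − 1 = 11.254%.
Difference: 5.303 − 11.254 = -5.951 pp.

-5.95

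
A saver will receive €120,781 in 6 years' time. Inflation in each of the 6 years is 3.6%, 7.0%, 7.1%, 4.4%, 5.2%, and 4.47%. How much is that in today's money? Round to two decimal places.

Price-level factor over 6 years: 1.036 × 1.070 × 1.071 × 1.044 × 1.052 × 1.0447 ≈ 1.3621998782.
Purchasing power today: €120,781 divided by that factor.

€88,666.14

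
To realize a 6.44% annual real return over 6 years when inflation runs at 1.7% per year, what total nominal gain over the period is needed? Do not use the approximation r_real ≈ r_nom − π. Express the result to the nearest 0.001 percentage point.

Required annual nominal rate: (1+6.44%)(1+1.7%) − 1 = 8.24948%.
Cumulative over 6 years: (1 + 0.0824948)^6 − 1 ≈ 0.60900.

60.900%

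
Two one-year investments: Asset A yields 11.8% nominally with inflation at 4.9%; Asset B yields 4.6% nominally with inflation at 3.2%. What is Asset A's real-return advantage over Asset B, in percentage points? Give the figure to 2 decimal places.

Asset A real return: 1.118/1.049 − 1 = 6.578%.
Asset B real return: 1.046/1.032 − 1 = 1.357%.
Difference: 6.578 − 1.357 = 5.221 pp.

5.22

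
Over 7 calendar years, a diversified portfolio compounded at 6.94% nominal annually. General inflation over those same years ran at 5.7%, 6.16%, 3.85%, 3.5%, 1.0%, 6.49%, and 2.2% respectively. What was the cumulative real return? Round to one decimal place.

20.6%

Cumulative inflation factor: 1.057 × 1.0616 × 1.0385 × 1.035 × 1.010 × 1.0649 × 1.022 ≈ 1.32576.
Nominal growth factor: 1.59949. Real growth factor = 1.59949 / 1.32576 ≈ 1.20647.
Total real return ≈ 20.6472%.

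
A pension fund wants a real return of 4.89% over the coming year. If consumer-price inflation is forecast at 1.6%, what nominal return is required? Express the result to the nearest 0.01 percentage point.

6.57%

By the Fisher equation, 1 + r_nom = (1 + 4.89%)(1 + 1.6%) = 1.0489 × 1.016 = 1.0656824.
So r_nom = 6.56824%.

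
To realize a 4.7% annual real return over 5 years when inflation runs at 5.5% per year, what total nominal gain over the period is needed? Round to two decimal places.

Required annual nominal rate: (1+4.7%)(1+5.5%) − 1 = 10.4585%.
Cumulative over 5 years: (1 + 0.104585)^5 − 1 ≈ 0.64436.

64.44%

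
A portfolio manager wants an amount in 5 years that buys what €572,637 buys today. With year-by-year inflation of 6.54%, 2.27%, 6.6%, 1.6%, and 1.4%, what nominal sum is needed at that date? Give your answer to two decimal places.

Cumulative price-level factor: 1.0654 × 1.0227 × 1.066 × 1.016 × 1.014 ≈ 1.1966022525.
The nominal amount required is €572,637 scaled up by that factor.

€685,218.72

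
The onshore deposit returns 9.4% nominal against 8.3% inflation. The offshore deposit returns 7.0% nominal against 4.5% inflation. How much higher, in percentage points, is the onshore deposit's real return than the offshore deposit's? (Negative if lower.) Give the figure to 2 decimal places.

-1.38

The onshore deposit real return: 1.094/1.083 − 1 = 1.016%.
The offshore deposit real return: 1.070/1.045 − 1 = 2.392%.
Difference: 1.016 − 2.392 = -1.376 pp.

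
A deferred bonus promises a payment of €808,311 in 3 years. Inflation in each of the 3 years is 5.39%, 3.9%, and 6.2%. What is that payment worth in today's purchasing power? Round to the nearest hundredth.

€695,086.77

Price-level factor over 3 years: 1.0539 × 1.039 × 1.062 = 1.1628922302.
Purchasing power today: €808,311 divided by that factor.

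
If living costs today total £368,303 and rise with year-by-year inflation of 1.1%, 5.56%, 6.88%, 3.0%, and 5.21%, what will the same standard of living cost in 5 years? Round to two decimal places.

£455,246.36

Cumulative price-level factor: 1.011 × 1.0556 × 1.0688 × 1.030 × 1.0521 ≈ 1.2360647675.
The nominal amount required is £368,303 scaled up by that factor.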